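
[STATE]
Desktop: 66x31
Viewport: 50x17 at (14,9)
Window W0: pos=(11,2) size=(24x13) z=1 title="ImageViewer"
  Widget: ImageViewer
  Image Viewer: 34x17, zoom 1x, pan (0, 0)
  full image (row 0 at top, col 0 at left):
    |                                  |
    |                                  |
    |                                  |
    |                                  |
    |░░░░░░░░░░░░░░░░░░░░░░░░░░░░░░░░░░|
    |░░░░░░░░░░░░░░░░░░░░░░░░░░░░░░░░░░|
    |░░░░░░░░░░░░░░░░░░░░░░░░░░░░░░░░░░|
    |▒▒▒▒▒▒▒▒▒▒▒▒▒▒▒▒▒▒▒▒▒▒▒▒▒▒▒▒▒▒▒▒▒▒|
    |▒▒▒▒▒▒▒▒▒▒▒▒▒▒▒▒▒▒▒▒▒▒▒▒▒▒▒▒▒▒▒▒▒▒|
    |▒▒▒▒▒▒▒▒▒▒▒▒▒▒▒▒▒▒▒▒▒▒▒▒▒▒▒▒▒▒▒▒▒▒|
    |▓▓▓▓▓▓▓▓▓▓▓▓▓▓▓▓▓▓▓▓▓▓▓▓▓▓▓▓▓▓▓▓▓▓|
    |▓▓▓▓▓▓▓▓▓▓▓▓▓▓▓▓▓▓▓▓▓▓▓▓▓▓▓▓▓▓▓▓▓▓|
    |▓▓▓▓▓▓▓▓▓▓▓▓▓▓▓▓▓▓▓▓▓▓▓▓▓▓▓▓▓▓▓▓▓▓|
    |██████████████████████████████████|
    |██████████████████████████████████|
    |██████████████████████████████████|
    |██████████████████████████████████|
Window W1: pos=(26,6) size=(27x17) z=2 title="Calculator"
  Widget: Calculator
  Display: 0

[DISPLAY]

░░░░░░░░░░░░┃                        0┃           
░░░░░░░░░░░░┃┌───┬───┬───┬───┐        ┃           
░░░░░░░░░░░░┃│ 7 │ 8 │ 9 │ ÷ │        ┃           
▒▒▒▒▒▒▒▒▒▒▒▒┃├───┼───┼───┼───┤        ┃           
▒▒▒▒▒▒▒▒▒▒▒▒┃│ 4 │ 5 │ 6 │ × │        ┃           
━━━━━━━━━━━━┃├───┼───┼───┼───┤        ┃           
            ┃│ 1 │ 2 │ 3 │ - │        ┃           
            ┃├───┼───┼───┼───┤        ┃           
            ┃│ 0 │ . │ = │ + │        ┃           
            ┃├───┼───┼───┼───┤        ┃           
            ┃│ C │ MC│ MR│ M+│        ┃           
            ┃└───┴───┴───┴───┘        ┃           
            ┃                         ┃           
            ┗━━━━━━━━━━━━━━━━━━━━━━━━━┛           
                                                  
                                                  
                                                  


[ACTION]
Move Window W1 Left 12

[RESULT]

┃                        0┃                       
┃┌───┬───┬───┬───┐        ┃                       
┃│ 7 │ 8 │ 9 │ ÷ │        ┃                       
┃├───┼───┼───┼───┤        ┃                       
┃│ 4 │ 5 │ 6 │ × │        ┃                       
┃├───┼───┼───┼───┤        ┃                       
┃│ 1 │ 2 │ 3 │ - │        ┃                       
┃├───┼───┼───┼───┤        ┃                       
┃│ 0 │ . │ = │ + │        ┃                       
┃├───┼───┼───┼───┤        ┃                       
┃│ C │ MC│ MR│ M+│        ┃                       
┃└───┴───┴───┴───┘        ┃                       
┃                         ┃                       
┗━━━━━━━━━━━━━━━━━━━━━━━━━┛                       
                                                  
                                                  
                                                  


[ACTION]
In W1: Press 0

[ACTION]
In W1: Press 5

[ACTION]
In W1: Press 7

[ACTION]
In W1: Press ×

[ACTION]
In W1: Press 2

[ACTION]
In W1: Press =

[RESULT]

┃                      114┃                       
┃┌───┬───┬───┬───┐        ┃                       
┃│ 7 │ 8 │ 9 │ ÷ │        ┃                       
┃├───┼───┼───┼───┤        ┃                       
┃│ 4 │ 5 │ 6 │ × │        ┃                       
┃├───┼───┼───┼───┤        ┃                       
┃│ 1 │ 2 │ 3 │ - │        ┃                       
┃├───┼───┼───┼───┤        ┃                       
┃│ 0 │ . │ = │ + │        ┃                       
┃├───┼───┼───┼───┤        ┃                       
┃│ C │ MC│ MR│ M+│        ┃                       
┃└───┴───┴───┴───┘        ┃                       
┃                         ┃                       
┗━━━━━━━━━━━━━━━━━━━━━━━━━┛                       
                                                  
                                                  
                                                  


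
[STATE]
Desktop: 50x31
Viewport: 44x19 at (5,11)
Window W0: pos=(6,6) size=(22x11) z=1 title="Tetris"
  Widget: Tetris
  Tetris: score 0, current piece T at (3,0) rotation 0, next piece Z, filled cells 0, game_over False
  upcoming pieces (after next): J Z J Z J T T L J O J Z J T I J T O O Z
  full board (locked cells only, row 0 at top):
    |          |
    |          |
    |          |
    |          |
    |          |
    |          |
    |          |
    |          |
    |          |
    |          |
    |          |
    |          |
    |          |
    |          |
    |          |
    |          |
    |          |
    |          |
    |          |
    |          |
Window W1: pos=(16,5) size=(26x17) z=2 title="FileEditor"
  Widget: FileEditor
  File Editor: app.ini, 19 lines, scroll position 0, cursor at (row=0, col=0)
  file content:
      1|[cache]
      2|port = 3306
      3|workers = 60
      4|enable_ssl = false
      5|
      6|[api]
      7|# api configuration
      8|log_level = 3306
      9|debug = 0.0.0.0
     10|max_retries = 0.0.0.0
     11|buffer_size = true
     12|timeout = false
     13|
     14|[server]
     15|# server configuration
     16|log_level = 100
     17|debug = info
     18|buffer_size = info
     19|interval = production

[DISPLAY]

 ┃         ┃enable_ssl = false     ░┃       
 ┃         ┃                       ░┃       
 ┃         ┃[api]                  ░┃       
 ┃         ┃# api configuration    ░┃       
 ┃         ┃log_level = 3306       ░┃       
 ┗━━━━━━━━━┃debug = 0.0.0.0        ░┃       
           ┃max_retries = 0.0.0.0  ░┃       
           ┃buffer_size = true     ░┃       
           ┃timeout = false        ░┃       
           ┃                       ▼┃       
           ┗━━━━━━━━━━━━━━━━━━━━━━━━┛       
                                            
                                            
                                            
                                            
                                            
                                            
                                            
                                            


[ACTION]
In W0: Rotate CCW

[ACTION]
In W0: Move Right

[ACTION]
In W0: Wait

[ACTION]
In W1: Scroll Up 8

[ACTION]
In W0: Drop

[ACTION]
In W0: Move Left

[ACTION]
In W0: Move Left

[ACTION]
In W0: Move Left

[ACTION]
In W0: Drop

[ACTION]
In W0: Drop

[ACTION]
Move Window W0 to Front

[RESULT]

 ┃          │ ▓▓      ┃= false     ░┃       
 ┃          │         ┃            ░┃       
 ┃          │         ┃            ░┃       
 ┃          │         ┃guration    ░┃       
 ┃          │Score:   ┃ 3306       ░┃       
 ┗━━━━━━━━━━━━━━━━━━━━┛.0.0        ░┃       
           ┃max_retries = 0.0.0.0  ░┃       
           ┃buffer_size = true     ░┃       
           ┃timeout = false        ░┃       
           ┃                       ▼┃       
           ┗━━━━━━━━━━━━━━━━━━━━━━━━┛       
                                            
                                            
                                            
                                            
                                            
                                            
                                            
                                            


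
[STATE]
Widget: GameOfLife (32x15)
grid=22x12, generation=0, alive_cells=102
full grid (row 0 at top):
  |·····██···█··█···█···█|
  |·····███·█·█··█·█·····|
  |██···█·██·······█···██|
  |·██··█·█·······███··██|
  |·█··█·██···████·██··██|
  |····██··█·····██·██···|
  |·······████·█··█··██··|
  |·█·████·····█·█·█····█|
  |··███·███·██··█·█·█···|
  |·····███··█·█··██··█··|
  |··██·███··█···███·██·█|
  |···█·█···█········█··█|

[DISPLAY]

Gen: 0                          
·····██···█··█···█···█          
·····███·█·█··█·█·····          
██···█·██·······█···██          
·██··█·█·······███··██          
·█··█·██···████·██··██          
····██··█·····██·██···          
·······████·█··█··██··          
·█·████·····█·█·█····█          
··███·███·██··█·█·█···          
·····███··█·█··██··█··          
··██·███··█···███·██·█          
···█·█···█········█··█          
                                
                                


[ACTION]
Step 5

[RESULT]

Gen: 5                          
·········██···········          
█████·········█·██··██          
█·████···█······█·█··█          
····███·······█·····█·          
······█···██·█········          
······█·█··█·█···█····          
········██··██···█····          
······················          
···········█······█···          
···················█·█          
·············█······█·          
···········█·█········          
                                
                                


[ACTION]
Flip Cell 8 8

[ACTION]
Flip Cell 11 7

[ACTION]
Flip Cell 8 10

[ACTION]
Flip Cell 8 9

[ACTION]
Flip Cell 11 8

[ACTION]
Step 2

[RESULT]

Gen: 7                          
·██·············█·····          
█·█············███··██          
·····██··██····███···█          
·····███··██··········          
·······█·███·██·······          
········█··█··········          
·······████···█·······          
···········███········          
·········█············          
·········███·······██·          
···········█·······██·          
······················          
                                
                                


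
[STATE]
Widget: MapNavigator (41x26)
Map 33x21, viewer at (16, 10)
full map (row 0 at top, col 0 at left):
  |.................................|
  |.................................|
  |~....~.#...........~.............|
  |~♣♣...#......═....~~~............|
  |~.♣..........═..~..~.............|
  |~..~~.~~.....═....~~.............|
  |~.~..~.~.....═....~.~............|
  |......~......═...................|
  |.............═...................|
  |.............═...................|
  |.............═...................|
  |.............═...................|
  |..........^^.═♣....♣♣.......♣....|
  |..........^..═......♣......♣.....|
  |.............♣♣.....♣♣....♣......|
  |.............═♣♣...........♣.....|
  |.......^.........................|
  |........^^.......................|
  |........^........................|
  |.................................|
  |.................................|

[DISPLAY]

                                         
                                         
                                         
    .................................    
    .................................    
    ~....~.#...........~.............    
    ~♣♣...#......═....~~~............    
    ~.♣..........═..~..~.............    
    ~..~~.~~.....═....~~.............    
    ~.~..~.~.....═....~.~............    
    ......~......═...................    
    .............═...................    
    .............═...................    
    .............═..@................    
    .............═...................    
    ..........^^.═♣....♣♣.......♣....    
    ..........^..═......♣......♣.....    
    .............♣♣.....♣♣....♣......    
    .............═♣♣...........♣.....    
    .......^.........................    
    ........^^.......................    
    ........^........................    
    .................................    
    .................................    
                                         
                                         


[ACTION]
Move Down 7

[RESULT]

    ~.♣..........═..~..~.............    
    ~..~~.~~.....═....~~.............    
    ~.~..~.~.....═....~.~............    
    ......~......═...................    
    .............═...................    
    .............═...................    
    .............═...................    
    .............═...................    
    ..........^^.═♣....♣♣.......♣....    
    ..........^..═......♣......♣.....    
    .............♣♣.....♣♣....♣......    
    .............═♣♣...........♣.....    
    .......^.........................    
    ........^^......@................    
    ........^........................    
    .................................    
    .................................    
                                         
                                         
                                         
                                         
                                         
                                         
                                         
                                         
                                         


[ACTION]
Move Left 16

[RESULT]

                    ~.♣..........═..~..~.
                    ~..~~.~~.....═....~~.
                    ~.~..~.~.....═....~.~
                    ......~......═.......
                    .............═.......
                    .............═.......
                    .............═.......
                    .............═.......
                    ..........^^.═♣....♣♣
                    ..........^..═......♣
                    .............♣♣.....♣
                    .............═♣♣.....
                    .......^.............
                    @.......^^...........
                    ........^............
                    .....................
                    .....................
                                         
                                         
                                         
                                         
                                         
                                         
                                         
                                         
                                         


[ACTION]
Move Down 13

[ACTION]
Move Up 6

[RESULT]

                    .....................
                    ~....~.#...........~.
                    ~♣♣...#......═....~~~
                    ~.♣..........═..~..~.
                    ~..~~.~~.....═....~~.
                    ~.~..~.~.....═....~.~
                    ......~......═.......
                    .............═.......
                    .............═.......
                    .............═.......
                    .............═.......
                    ..........^^.═♣....♣♣
                    ..........^..═......♣
                    @............♣♣.....♣
                    .............═♣♣.....
                    .......^.............
                    ........^^...........
                    ........^............
                    .....................
                    .....................
                                         
                                         
                                         
                                         
                                         
                                         


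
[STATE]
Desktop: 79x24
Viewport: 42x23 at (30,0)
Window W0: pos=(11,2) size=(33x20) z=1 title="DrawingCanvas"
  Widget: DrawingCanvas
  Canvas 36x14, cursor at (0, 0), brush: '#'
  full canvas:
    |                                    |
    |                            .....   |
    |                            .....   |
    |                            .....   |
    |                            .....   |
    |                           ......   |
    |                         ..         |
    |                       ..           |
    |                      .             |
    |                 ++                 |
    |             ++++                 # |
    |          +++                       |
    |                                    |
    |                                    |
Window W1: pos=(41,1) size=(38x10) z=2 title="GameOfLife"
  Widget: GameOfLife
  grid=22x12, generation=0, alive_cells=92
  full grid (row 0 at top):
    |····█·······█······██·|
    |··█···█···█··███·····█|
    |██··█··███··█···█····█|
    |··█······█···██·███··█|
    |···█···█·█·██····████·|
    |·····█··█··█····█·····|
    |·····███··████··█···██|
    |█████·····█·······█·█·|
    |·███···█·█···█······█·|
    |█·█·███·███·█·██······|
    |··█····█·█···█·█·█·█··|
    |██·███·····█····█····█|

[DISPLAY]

                                          
           ┏━━━━━━━━━━━━━━━━━━━━━━━━━━━━━━
━━━━━━━━━━━┃ GameOfLife                   
           ┠──────────────────────────────
───────────┃Gen: 0                        
           ┃··█······█···██·███··█        
          .┃···█···█·█·██····████·        
          .┃·····█··█··█····█·····        
          .┃·····███··████··█···██        
          .┃█████·····█·······█·█·        
         ..┗━━━━━━━━━━━━━━━━━━━━━━━━━━━━━━
       ..    ┃                            
     ..      ┃                            
    .        ┃                            
+            ┃                            
             ┃                            
             ┃                            
             ┃                            
             ┃                            
             ┃                            
             ┃                            
━━━━━━━━━━━━━┛                            
                                          


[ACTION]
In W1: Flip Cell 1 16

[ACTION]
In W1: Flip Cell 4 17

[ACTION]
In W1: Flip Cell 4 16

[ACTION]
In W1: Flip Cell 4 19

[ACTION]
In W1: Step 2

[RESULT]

                                          
           ┏━━━━━━━━━━━━━━━━━━━━━━━━━━━━━━
━━━━━━━━━━━┃ GameOfLife                   
           ┠──────────────────────────────
───────────┃Gen: 2                        
           ┃·█·█···█·····█····█··█        
          .┃··███····█·█·█··█·····        
          .┃··████·█·····████····█        
          .┃·███·······████·█·█···        
          .┃·████········██···█··█        
         ..┗━━━━━━━━━━━━━━━━━━━━━━━━━━━━━━
       ..    ┃                            
     ..      ┃                            
    .        ┃                            
+            ┃                            
             ┃                            
             ┃                            
             ┃                            
             ┃                            
             ┃                            
             ┃                            
━━━━━━━━━━━━━┛                            
                                          


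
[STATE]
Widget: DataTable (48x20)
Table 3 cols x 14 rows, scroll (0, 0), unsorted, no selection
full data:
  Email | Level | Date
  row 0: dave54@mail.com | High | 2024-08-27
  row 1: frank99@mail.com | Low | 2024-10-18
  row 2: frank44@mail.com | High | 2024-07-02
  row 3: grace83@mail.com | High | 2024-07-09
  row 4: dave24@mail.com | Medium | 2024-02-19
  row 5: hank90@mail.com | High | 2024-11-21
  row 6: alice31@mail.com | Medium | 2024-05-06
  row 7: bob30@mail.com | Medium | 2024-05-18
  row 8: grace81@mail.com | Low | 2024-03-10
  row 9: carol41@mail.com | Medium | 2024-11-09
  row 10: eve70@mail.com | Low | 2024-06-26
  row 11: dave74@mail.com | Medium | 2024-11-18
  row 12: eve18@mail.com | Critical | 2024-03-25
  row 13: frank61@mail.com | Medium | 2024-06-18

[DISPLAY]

Email           │Level   │Date                  
────────────────┼────────┼──────────            
dave54@mail.com │High    │2024-08-27            
frank99@mail.com│Low     │2024-10-18            
frank44@mail.com│High    │2024-07-02            
grace83@mail.com│High    │2024-07-09            
dave24@mail.com │Medium  │2024-02-19            
hank90@mail.com │High    │2024-11-21            
alice31@mail.com│Medium  │2024-05-06            
bob30@mail.com  │Medium  │2024-05-18            
grace81@mail.com│Low     │2024-03-10            
carol41@mail.com│Medium  │2024-11-09            
eve70@mail.com  │Low     │2024-06-26            
dave74@mail.com │Medium  │2024-11-18            
eve18@mail.com  │Critical│2024-03-25            
frank61@mail.com│Medium  │2024-06-18            
                                                
                                                
                                                
                                                


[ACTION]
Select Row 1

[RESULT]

Email           │Level   │Date                  
────────────────┼────────┼──────────            
dave54@mail.com │High    │2024-08-27            
>rank99@mail.com│Low     │2024-10-18            
frank44@mail.com│High    │2024-07-02            
grace83@mail.com│High    │2024-07-09            
dave24@mail.com │Medium  │2024-02-19            
hank90@mail.com │High    │2024-11-21            
alice31@mail.com│Medium  │2024-05-06            
bob30@mail.com  │Medium  │2024-05-18            
grace81@mail.com│Low     │2024-03-10            
carol41@mail.com│Medium  │2024-11-09            
eve70@mail.com  │Low     │2024-06-26            
dave74@mail.com │Medium  │2024-11-18            
eve18@mail.com  │Critical│2024-03-25            
frank61@mail.com│Medium  │2024-06-18            
                                                
                                                
                                                
                                                


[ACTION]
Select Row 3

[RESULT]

Email           │Level   │Date                  
────────────────┼────────┼──────────            
dave54@mail.com │High    │2024-08-27            
frank99@mail.com│Low     │2024-10-18            
frank44@mail.com│High    │2024-07-02            
>race83@mail.com│High    │2024-07-09            
dave24@mail.com │Medium  │2024-02-19            
hank90@mail.com │High    │2024-11-21            
alice31@mail.com│Medium  │2024-05-06            
bob30@mail.com  │Medium  │2024-05-18            
grace81@mail.com│Low     │2024-03-10            
carol41@mail.com│Medium  │2024-11-09            
eve70@mail.com  │Low     │2024-06-26            
dave74@mail.com │Medium  │2024-11-18            
eve18@mail.com  │Critical│2024-03-25            
frank61@mail.com│Medium  │2024-06-18            
                                                
                                                
                                                
                                                


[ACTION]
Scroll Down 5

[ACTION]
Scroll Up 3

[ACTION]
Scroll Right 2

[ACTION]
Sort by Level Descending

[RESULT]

Email           │Level  ▼│Date                  
────────────────┼────────┼──────────            
dave24@mail.com │Medium  │2024-02-19            
alice31@mail.com│Medium  │2024-05-06            
bob30@mail.com  │Medium  │2024-05-18            
>arol41@mail.com│Medium  │2024-11-09            
dave74@mail.com │Medium  │2024-11-18            
frank61@mail.com│Medium  │2024-06-18            
frank99@mail.com│Low     │2024-10-18            
grace81@mail.com│Low     │2024-03-10            
eve70@mail.com  │Low     │2024-06-26            
dave54@mail.com │High    │2024-08-27            
frank44@mail.com│High    │2024-07-02            
grace83@mail.com│High    │2024-07-09            
hank90@mail.com │High    │2024-11-21            
eve18@mail.com  │Critical│2024-03-25            
                                                
                                                
                                                
                                                


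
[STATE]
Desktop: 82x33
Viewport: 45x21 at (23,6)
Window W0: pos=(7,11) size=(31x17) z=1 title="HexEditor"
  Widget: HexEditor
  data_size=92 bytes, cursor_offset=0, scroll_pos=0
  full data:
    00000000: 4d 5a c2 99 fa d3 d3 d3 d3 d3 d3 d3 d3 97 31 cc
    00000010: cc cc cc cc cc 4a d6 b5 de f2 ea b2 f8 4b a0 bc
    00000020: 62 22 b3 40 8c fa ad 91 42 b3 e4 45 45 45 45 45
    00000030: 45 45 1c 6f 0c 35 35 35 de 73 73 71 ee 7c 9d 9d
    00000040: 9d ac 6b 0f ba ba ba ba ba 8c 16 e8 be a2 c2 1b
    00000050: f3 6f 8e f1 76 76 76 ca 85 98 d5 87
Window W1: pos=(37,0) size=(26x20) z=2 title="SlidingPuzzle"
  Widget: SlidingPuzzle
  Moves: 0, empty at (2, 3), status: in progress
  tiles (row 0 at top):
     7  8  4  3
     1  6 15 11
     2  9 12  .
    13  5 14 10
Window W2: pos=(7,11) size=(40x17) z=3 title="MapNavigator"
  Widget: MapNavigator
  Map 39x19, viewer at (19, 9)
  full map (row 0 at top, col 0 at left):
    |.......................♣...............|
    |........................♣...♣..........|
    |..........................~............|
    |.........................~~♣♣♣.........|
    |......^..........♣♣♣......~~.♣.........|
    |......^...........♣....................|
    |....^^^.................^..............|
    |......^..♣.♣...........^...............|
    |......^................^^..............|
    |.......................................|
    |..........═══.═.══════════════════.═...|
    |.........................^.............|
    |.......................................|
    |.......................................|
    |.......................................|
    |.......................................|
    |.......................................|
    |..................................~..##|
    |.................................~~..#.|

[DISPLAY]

              ┃│  1 │  6 │ 15 │ 11 │   ┃     
              ┃├────┼────┼────┼────┤   ┃     
              ┃│  2 │  9 │ 12 │    │   ┃     
              ┃├────┼────┼────┼────┤   ┃     
              ┃│ 13 │  5 │ 14 │ 10 │   ┃     
━━━━━━━━━━━━━━━━━━━━━━━┓─┴────┴────┘   ┃     
                       ┃               ┃     
───────────────────────┨               ┃     
..........~~♣♣♣........┃               ┃     
..♣♣♣......~~.♣........┃               ┃     
...♣...................┃               ┃     
.........^.............┃               ┃     
........^..............┃               ┃     
........^^.............┃━━━━━━━━━━━━━━━┛     
....@..................┃                     
.══════════════════.═..┃                     
..........^............┃                     
.......................┃                     
.......................┃                     
.......................┃                     
.......................┃                     


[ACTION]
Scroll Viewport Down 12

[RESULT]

                       ┃               ┃     
───────────────────────┨               ┃     
..........~~♣♣♣........┃               ┃     
..♣♣♣......~~.♣........┃               ┃     
...♣...................┃               ┃     
.........^.............┃               ┃     
........^..............┃               ┃     
........^^.............┃━━━━━━━━━━━━━━━┛     
....@..................┃                     
.══════════════════.═..┃                     
..........^............┃                     
.......................┃                     
.......................┃                     
.......................┃                     
.......................┃                     
━━━━━━━━━━━━━━━━━━━━━━━┛                     
                                             
                                             
                                             
                                             
                                             


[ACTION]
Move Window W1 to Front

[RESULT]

              ┃Moves: 0                ┃     
──────────────┃                        ┃     
..........~~♣♣┃                        ┃     
..♣♣♣......~~.┃                        ┃     
...♣..........┃                        ┃     
.........^....┃                        ┃     
........^.....┃                        ┃     
........^^....┗━━━━━━━━━━━━━━━━━━━━━━━━┛     
....@..................┃                     
.══════════════════.═..┃                     
..........^............┃                     
.......................┃                     
.......................┃                     
.......................┃                     
.......................┃                     
━━━━━━━━━━━━━━━━━━━━━━━┛                     
                                             
                                             
                                             
                                             
                                             


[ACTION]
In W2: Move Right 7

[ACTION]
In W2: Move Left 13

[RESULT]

              ┃Moves: 0                ┃     
──────────────┃                        ┃     
..............┃                        ┃     
........♣♣♣...┃                        ┃     
.........♣....┃                        ┃     
..............┃                        ┃     
♣.♣...........┃                        ┃     
..............┗━━━━━━━━━━━━━━━━━━━━━━━━┛     
....@..................┃                     
.═══.═.════════════════┃                     
................^......┃                     
.......................┃                     
.......................┃                     
.......................┃                     
.......................┃                     
━━━━━━━━━━━━━━━━━━━━━━━┛                     
                                             
                                             
                                             
                                             
                                             


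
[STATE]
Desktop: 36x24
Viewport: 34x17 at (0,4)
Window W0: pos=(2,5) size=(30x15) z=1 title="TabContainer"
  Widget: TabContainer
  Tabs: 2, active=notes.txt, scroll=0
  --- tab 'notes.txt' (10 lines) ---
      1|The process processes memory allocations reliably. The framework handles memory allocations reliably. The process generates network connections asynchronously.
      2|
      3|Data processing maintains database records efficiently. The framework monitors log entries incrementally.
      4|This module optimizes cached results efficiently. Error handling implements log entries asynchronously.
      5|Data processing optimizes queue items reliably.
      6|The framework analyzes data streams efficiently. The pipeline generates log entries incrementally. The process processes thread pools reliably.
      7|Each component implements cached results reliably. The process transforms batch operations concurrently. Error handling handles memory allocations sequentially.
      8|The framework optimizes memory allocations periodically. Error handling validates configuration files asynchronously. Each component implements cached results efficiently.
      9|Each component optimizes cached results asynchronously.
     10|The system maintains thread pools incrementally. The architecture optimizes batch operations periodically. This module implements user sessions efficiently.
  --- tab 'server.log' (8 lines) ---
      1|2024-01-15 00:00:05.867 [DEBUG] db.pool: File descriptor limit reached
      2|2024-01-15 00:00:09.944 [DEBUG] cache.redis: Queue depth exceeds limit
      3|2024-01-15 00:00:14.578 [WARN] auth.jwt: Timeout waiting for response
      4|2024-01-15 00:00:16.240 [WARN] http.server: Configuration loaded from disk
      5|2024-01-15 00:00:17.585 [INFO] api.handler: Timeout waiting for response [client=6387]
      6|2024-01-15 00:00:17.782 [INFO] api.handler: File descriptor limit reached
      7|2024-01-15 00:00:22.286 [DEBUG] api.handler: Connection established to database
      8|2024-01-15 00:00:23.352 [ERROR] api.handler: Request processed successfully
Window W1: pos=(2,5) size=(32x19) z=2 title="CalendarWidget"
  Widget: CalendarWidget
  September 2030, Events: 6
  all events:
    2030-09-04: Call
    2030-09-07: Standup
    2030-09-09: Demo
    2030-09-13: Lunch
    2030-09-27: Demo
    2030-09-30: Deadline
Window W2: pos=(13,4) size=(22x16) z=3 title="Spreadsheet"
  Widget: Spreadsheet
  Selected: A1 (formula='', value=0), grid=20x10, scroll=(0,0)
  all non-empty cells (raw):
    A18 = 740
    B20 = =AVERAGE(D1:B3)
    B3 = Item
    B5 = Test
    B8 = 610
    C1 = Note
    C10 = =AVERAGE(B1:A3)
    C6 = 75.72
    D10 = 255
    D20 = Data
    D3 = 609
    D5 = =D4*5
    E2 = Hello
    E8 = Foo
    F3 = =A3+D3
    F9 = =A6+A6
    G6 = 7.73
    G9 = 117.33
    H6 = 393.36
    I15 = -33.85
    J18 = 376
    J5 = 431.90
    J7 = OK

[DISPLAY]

             ┏━━━━━━━━━━━━━━━━━━━━
  ┏━━━━━━━━━━┃ Spreadsheet        
  ┃ CalendarW┠────────────────────
  ┠──────────┃A1:                 
  ┃        Se┃       A       B    
  ┃Mo Tu We T┃--------------------
  ┃          ┃  1      [0]       0
  ┃ 2  3  4* ┃  2        0       0
  ┃ 9* 10 11 ┃  3        0Item    
  ┃16 17 18 1┃  4        0       0
  ┃23 24 25 2┃  5        0Test    
  ┃30*       ┃  6        0       0
  ┃          ┃  7        0       0
  ┃          ┃  8        0     610
  ┃          ┃  9        0       0
  ┃          ┗━━━━━━━━━━━━━━━━━━━━
  ┃                              ┃


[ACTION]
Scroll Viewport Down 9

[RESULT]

  ┠──────────┃A1:                 
  ┃        Se┃       A       B    
  ┃Mo Tu We T┃--------------------
  ┃          ┃  1      [0]       0
  ┃ 2  3  4* ┃  2        0       0
  ┃ 9* 10 11 ┃  3        0Item    
  ┃16 17 18 1┃  4        0       0
  ┃23 24 25 2┃  5        0Test    
  ┃30*       ┃  6        0       0
  ┃          ┃  7        0       0
  ┃          ┃  8        0     610
  ┃          ┃  9        0       0
  ┃          ┗━━━━━━━━━━━━━━━━━━━━
  ┃                              ┃
  ┃                              ┃
  ┃                              ┃
  ┗━━━━━━━━━━━━━━━━━━━━━━━━━━━━━━┛


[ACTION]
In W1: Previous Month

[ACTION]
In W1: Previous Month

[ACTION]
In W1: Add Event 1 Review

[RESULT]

  ┠──────────┃A1:                 
  ┃          ┃       A       B    
  ┃Mo Tu We T┃--------------------
  ┃ 1*  2  3 ┃  1      [0]       0
  ┃ 8  9 10 1┃  2        0       0
  ┃15 16 17 1┃  3        0Item    
  ┃22 23 24 2┃  4        0       0
  ┃29 30 31  ┃  5        0Test    
  ┃          ┃  6        0       0
  ┃          ┃  7        0       0
  ┃          ┃  8        0     610
  ┃          ┃  9        0       0
  ┃          ┗━━━━━━━━━━━━━━━━━━━━
  ┃                              ┃
  ┃                              ┃
  ┃                              ┃
  ┗━━━━━━━━━━━━━━━━━━━━━━━━━━━━━━┛
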